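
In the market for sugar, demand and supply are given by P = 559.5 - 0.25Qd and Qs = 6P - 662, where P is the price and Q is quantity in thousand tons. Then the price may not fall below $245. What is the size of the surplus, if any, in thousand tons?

0

Rearranging demand gives Qd = 2238 - 4P. Without the control the market clears where 2238 - 4P = 6P - 662, i.e. P* = 290 and Q* = 1078.
The floor of 245 is below the equilibrium price 290, so it is not binding; the market clears at P* = 290, Q* = 1078.
Since the control does not bind, there is no surplus.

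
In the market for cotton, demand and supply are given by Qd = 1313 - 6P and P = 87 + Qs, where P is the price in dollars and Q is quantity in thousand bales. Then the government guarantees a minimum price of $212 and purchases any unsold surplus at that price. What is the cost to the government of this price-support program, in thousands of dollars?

17808

Rearranging supply gives Qs = P - 87. Equilibrium: 1313 - 6P = P - 87, so 1400 = 7P and P* = 200, Q* = 113.
Because the floor (212) lies above the market-clearing price, it is binding.
At P = 212: Qd = 1313 - 6·212 = 41 and Qs = 212 - 87 = 125.
Surplus = Qs - Qd = 84.
Government expenditure = surplus × support price = 84 × 212 = 17808.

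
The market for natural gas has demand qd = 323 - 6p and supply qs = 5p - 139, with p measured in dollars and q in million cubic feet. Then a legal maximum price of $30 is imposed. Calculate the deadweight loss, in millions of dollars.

660

Without the control the market clears where 323 - 6p = 5p - 139, i.e. p* = 42 and q* = 71.
Since 30 < 42, the ceiling is binding.
At p = 30: qd = 323 - 6·30 = 143 and qs = 5·30 - 139 = 11.
Quantity traded falls to 11. At q = 11 the demand price is (323 - 11)/6 = 52 and the supply price is (139 + 11)/5 = 30.
Deadweight loss = ½ · (52 - 30) · (71 - 11) = ½ · 22 · 60 = 660.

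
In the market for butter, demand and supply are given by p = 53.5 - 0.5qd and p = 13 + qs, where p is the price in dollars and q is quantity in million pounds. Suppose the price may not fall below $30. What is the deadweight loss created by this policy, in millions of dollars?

Rearranging demand gives qd = 107 - 2p; rearranging supply gives qs = p - 13. Without the control the market clears where 107 - 2p = p - 13, i.e. p* = 40 and q* = 27.
The floor of 30 is below the equilibrium price 40, so it is not binding; the market clears at p* = 40, q* = 27.
Since the control does not bind, no trades are prevented and deadweight loss is zero.

0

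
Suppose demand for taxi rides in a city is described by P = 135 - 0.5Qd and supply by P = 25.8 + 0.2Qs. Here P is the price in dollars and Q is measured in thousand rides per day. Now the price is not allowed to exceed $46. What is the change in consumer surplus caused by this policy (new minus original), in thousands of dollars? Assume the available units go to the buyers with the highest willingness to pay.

Rearranging demand gives Qd = 270 - 2P; rearranging supply gives Qs = 5P - 129. Setting quantity demanded equal to quantity supplied, 270 - 2P = 5P - 129, gives P* = 57 and Q* = 156.
Because the ceiling (46) lies below the market-clearing price, it is binding.
At P = 46: Qd = 270 - 2·46 = 178 and Qs = 5·46 - 129 = 101.
Consumer surplus without the control is ½ · (135 - 57) · 156 = 6084.
With the ceiling, 101 units are sold at 46 (assume they go to the highest-value buyers). The demand price at Q = 101 is 84.5, so CS = ½ · [(135 - 46) + (84.5 - 46)] · 101 = 6438.75.
Change in consumer surplus = 6438.75 - 6084 = 354.75.

354.75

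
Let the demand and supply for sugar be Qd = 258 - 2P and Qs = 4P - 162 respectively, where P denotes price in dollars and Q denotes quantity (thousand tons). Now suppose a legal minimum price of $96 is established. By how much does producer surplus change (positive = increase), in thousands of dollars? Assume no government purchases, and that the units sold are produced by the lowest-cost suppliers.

1378

Equilibrium: 258 - 2P = 4P - 162, so 420 = 6P and P* = 70, Q* = 118.
The floor of 96 is above the equilibrium price 70, so it binds.
At P = 96: Qd = 258 - 2·96 = 66 and Qs = 4·96 - 162 = 222.
Producer surplus without the control is ½ · (70 - 40.5) · 118 = 1740.5.
With the floor, 66 units are sold at 96. The supply price at Q = 66 is 57, so PS = ½ · [(96 - 40.5) + (96 - 57)] · 66 = 3118.5.
Change in producer surplus = 3118.5 - 1740.5 = 1378.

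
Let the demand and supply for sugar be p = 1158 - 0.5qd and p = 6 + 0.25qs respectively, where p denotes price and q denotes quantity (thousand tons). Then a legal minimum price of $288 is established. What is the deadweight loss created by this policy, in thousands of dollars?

Rearranging demand gives qd = 2316 - 2p; rearranging supply gives qs = 4p - 24. Equilibrium: 2316 - 2p = 4p - 24, so 2340 = 6p and p* = 390, q* = 1536.
The floor of 288 is below the equilibrium price 390, so it is not binding; the market clears at p* = 390, q* = 1536.
Since the control does not bind, no trades are prevented and deadweight loss is zero.

0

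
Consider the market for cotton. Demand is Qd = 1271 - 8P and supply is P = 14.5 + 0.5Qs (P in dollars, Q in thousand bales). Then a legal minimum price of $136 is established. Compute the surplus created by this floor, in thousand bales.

Rearranging supply gives Qs = 2P - 29. In a free market, 1271 - 8P = 2P - 29 gives the equilibrium P* = 130, Q* = 231.
Because the floor (136) lies above the market-clearing price, it is binding.
At P = 136: Qd = 1271 - 8·136 = 183 and Qs = 2·136 - 29 = 243.
Surplus = Qs - Qd = 243 - 183 = 60.

60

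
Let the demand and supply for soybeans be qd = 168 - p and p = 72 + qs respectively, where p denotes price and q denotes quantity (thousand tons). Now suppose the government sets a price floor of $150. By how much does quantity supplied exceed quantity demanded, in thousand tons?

Rearranging supply gives qs = p - 72. Without the control the market clears where 168 - p = p - 72, i.e. p* = 120 and q* = 48.
Since 150 > 120, the floor is binding.
At p = 150: qd = 168 - 150 = 18 and qs = 150 - 72 = 78.
Surplus = qs - qd = 78 - 18 = 60.

60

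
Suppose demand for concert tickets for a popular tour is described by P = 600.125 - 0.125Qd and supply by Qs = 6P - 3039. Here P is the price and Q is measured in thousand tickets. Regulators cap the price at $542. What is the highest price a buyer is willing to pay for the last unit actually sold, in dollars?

Rearranging demand gives Qd = 4801 - 8P. Without the control the market clears where 4801 - 8P = 6P - 3039, i.e. P* = 560 and Q* = 321.
Since 542 < 560, the ceiling is binding.
At P = 542: Qd = 4801 - 8·542 = 465 and Qs = 6·542 - 3039 = 213.
Only 213 units reach the market. On the demand curve, the marginal buyer's willingness to pay at Q = 213 is (4801 - 213)/8 = 573.5.

573.5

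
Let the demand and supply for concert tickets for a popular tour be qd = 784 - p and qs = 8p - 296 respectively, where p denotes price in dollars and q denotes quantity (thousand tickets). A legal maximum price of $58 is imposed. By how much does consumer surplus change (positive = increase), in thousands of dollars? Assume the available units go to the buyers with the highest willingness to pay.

-112592

Equilibrium: 784 - p = 8p - 296, so 1080 = 9p and p* = 120, q* = 664.
Since 58 < 120, the ceiling is binding.
At p = 58: qd = 784 - 58 = 726 and qs = 8·58 - 296 = 168.
Consumer surplus without the control is ½ · (784 - 120) · 664 = 220448.
With the ceiling, 168 units are sold at 58 (assume they go to the highest-value buyers). The demand price at q = 168 is 616, so CS = ½ · [(784 - 58) + (616 - 58)] · 168 = 107856.
Change in consumer surplus = 107856 - 220448 = -112592.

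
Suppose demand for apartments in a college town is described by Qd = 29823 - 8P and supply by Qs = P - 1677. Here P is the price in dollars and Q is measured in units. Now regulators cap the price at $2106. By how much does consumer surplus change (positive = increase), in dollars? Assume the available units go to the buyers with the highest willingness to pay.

Equilibrium: 29823 - 8P = P - 1677, so 31500 = 9P and P* = 3500, Q* = 1823.
Because the ceiling (2106) lies below the market-clearing price, it is binding.
At P = 2106: Qd = 29823 - 8·2106 = 12975 and Qs = 2106 - 1677 = 429.
Consumer surplus without the control is ½ · (3727.875 - 3500) · 1823 = 207708.0625.
With the ceiling, 429 units are sold at 2106 (assume they go to the highest-value buyers). The demand price at Q = 429 is 3674.25, so CS = ½ · [(3727.875 - 2106) + (3674.25 - 2106)] · 429 = 684281.8125.
Change in consumer surplus = 684281.8125 - 207708.0625 = 476573.75.

476573.75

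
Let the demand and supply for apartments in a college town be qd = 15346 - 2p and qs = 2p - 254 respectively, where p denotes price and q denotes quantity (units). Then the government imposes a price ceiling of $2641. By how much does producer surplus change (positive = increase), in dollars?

In a free market, 15346 - 2p = 2p - 254 gives the equilibrium p* = 3900, q* = 7546.
Since 2641 < 3900, the ceiling is binding.
At p = 2641: qd = 15346 - 2·2641 = 10064 and qs = 2·2641 - 254 = 5028.
Producer surplus without the control is ½ · (3900 - 127) · 7546 = 14235529.
With the ceiling, producers sell 5028 units at 2641, so PS = ½ · (2641 - 127) · 5028 = 6320196.
Change in producer surplus = 6320196 - 14235529 = -7915333.

-7915333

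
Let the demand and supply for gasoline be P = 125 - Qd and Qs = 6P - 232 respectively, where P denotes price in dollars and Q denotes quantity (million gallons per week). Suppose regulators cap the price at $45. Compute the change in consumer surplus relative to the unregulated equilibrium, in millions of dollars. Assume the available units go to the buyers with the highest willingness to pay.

-420

Rearranging demand gives Qd = 125 - P. Setting quantity demanded equal to quantity supplied, 125 - P = 6P - 232, gives P* = 51 and Q* = 74.
Because the ceiling (45) lies below the market-clearing price, it is binding.
At P = 45: Qd = 125 - 45 = 80 and Qs = 6·45 - 232 = 38.
Consumer surplus without the control is ½ · (125 - 51) · 74 = 2738.
With the ceiling, 38 units are sold at 45 (assume they go to the highest-value buyers). The demand price at Q = 38 is 87, so CS = ½ · [(125 - 45) + (87 - 45)] · 38 = 2318.
Change in consumer surplus = 2318 - 2738 = -420.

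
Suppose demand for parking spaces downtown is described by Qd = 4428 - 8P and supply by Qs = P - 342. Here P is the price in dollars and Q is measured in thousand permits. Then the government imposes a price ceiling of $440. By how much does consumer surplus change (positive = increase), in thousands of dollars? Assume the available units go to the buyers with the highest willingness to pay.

Without the control the market clears where 4428 - 8P = P - 342, i.e. P* = 530 and Q* = 188.
Since 440 < 530, the ceiling is binding.
At P = 440: Qd = 4428 - 8·440 = 908 and Qs = 440 - 342 = 98.
Consumer surplus without the control is ½ · (553.5 - 530) · 188 = 2209.
With the ceiling, 98 units are sold at 440 (assume they go to the highest-value buyers). The demand price at Q = 98 is 541.25, so CS = ½ · [(553.5 - 440) + (541.25 - 440)] · 98 = 10522.75.
Change in consumer surplus = 10522.75 - 2209 = 8313.75.

8313.75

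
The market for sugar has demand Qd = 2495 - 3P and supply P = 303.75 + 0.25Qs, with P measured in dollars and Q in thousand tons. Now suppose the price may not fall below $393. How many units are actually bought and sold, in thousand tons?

Rearranging supply gives Qs = 4P - 1215. Without the control the market clears where 2495 - 3P = 4P - 1215, i.e. P* = 530 and Q* = 905.
The floor of 393 is below the equilibrium price 530, so it is not binding; the market clears at P* = 530, Q* = 905.

905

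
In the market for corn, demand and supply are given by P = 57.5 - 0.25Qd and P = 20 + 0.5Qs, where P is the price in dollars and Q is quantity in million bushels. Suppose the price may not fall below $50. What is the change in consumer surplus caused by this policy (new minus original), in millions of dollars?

-200

Rearranging demand gives Qd = 230 - 4P; rearranging supply gives Qs = 2P - 40. Setting quantity demanded equal to quantity supplied, 230 - 4P = 2P - 40, gives P* = 45 and Q* = 50.
Because the floor (50) lies above the market-clearing price, it is binding.
At P = 50: Qd = 230 - 4·50 = 30 and Qs = 2·50 - 40 = 60.
Consumer surplus without the control is ½ · (57.5 - 45) · 50 = 312.5.
With the floor, consumers buy 30 units at 50, so CS = ½ · (57.5 - 50) · 30 = 112.5.
Change in consumer surplus = 112.5 - 312.5 = -200.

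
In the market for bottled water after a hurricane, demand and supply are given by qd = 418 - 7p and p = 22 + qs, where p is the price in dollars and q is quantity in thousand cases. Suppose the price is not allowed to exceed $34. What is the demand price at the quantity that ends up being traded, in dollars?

58

Rearranging supply gives qs = p - 22. In a free market, 418 - 7p = p - 22 gives the equilibrium p* = 55, q* = 33.
The ceiling of 34 is below the equilibrium price 55, so it binds.
At p = 34: qd = 418 - 7·34 = 180 and qs = 34 - 22 = 12.
Only 12 units reach the market. On the demand curve, the marginal buyer's willingness to pay at q = 12 is (418 - 12)/7 = 58.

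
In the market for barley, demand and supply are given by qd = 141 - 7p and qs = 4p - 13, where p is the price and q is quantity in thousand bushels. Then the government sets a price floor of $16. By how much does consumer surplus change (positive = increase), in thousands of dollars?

-72

Setting quantity demanded equal to quantity supplied, 141 - 7p = 4p - 13, gives p* = 14 and q* = 43.
Since 16 > 14, the floor is binding.
At p = 16: qd = 141 - 7·16 = 29 and qs = 4·16 - 13 = 51.
Consumer surplus without the control is ½ · (141/7 - 14) · 43 = 1849/14.
With the floor, consumers buy 29 units at 16, so CS = ½ · (141/7 - 16) · 29 = 841/14.
Change in consumer surplus = 841/14 - 1849/14 = -72.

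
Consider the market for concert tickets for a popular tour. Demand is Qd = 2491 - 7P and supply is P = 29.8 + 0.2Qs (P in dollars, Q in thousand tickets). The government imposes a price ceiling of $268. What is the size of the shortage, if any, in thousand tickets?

0

Rearranging supply gives Qs = 5P - 149. Setting quantity demanded equal to quantity supplied, 2491 - 7P = 5P - 149, gives P* = 220 and Q* = 951.
Since 268 is above P* = 220, the ceiling does not bind and the free-market outcome prevails.
Since the control does not bind, there is no shortage.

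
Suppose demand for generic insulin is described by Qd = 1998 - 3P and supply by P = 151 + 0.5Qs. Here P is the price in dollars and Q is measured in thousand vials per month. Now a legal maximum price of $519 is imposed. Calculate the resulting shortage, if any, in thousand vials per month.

0

Rearranging supply gives Qs = 2P - 302. Without the control the market clears where 1998 - 3P = 2P - 302, i.e. P* = 460 and Q* = 618.
The ceiling of 519 is above the equilibrium price 460, so it is not binding; the market clears at P* = 460, Q* = 618.
Since the control does not bind, there is no shortage.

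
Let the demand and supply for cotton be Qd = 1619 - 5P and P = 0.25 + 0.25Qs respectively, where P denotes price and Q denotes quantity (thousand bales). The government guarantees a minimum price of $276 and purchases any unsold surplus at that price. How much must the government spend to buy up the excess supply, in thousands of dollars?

Rearranging supply gives Qs = 4P - 1. In a free market, 1619 - 5P = 4P - 1 gives the equilibrium P* = 180, Q* = 719.
Because the floor (276) lies above the market-clearing price, it is binding.
At P = 276: Qd = 1619 - 5·276 = 239 and Qs = 4·276 - 1 = 1103.
Surplus = Qs - Qd = 864.
Government expenditure = surplus × support price = 864 × 276 = 238464.

238464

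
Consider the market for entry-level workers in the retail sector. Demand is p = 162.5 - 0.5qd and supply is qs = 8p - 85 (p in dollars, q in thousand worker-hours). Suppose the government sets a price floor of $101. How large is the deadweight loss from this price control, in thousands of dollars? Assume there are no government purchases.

4500

Rearranging demand gives qd = 325 - 2p. Without the control the market clears where 325 - 2p = 8p - 85, i.e. p* = 41 and q* = 243.
Because the floor (101) lies above the market-clearing price, it is binding.
At p = 101: qd = 325 - 2·101 = 123 and qs = 8·101 - 85 = 723.
Quantity traded falls to 123. At q = 123 the demand price is (325 - 123)/2 = 101 and the supply price is (85 + 123)/8 = 26.
Deadweight loss = ½ · (101 - 26) · (243 - 123) = ½ · 75 · 120 = 4500.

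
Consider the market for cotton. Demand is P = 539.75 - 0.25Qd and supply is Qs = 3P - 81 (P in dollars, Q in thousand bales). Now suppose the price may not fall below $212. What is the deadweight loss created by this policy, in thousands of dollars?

0

Rearranging demand gives Qd = 2159 - 4P. In a free market, 2159 - 4P = 3P - 81 gives the equilibrium P* = 320, Q* = 879.
Since 212 is below P* = 320, the floor does not bind and the free-market outcome prevails.
Since the control does not bind, no trades are prevented and deadweight loss is zero.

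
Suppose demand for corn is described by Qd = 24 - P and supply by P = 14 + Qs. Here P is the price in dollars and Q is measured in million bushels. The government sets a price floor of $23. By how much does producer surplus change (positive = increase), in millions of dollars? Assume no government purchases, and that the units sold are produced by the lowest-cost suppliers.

-4

Rearranging supply gives Qs = P - 14. Without the control the market clears where 24 - P = P - 14, i.e. P* = 19 and Q* = 5.
The floor of 23 is above the equilibrium price 19, so it binds.
At P = 23: Qd = 24 - 23 = 1 and Qs = 23 - 14 = 9.
Producer surplus without the control is ½ · (19 - 14) · 5 = 12.5.
With the floor, 1 units are sold at 23. The supply price at Q = 1 is 15, so PS = ½ · [(23 - 14) + (23 - 15)] · 1 = 8.5.
Change in producer surplus = 8.5 - 12.5 = -4.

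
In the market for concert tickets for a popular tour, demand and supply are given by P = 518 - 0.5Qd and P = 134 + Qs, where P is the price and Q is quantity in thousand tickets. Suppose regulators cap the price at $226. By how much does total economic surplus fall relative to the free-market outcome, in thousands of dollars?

20172

Rearranging demand gives Qd = 1036 - 2P; rearranging supply gives Qs = P - 134. Equilibrium: 1036 - 2P = P - 134, so 1170 = 3P and P* = 390, Q* = 256.
Because the ceiling (226) lies below the market-clearing price, it is binding.
At P = 226: Qd = 1036 - 2·226 = 584 and Qs = 226 - 134 = 92.
Quantity traded falls to 92. At Q = 92 the demand price is (1036 - 92)/2 = 472 and the supply price is 134 + 92 = 226.
Deadweight loss = ½ · (472 - 226) · (256 - 92) = ½ · 246 · 164 = 20172.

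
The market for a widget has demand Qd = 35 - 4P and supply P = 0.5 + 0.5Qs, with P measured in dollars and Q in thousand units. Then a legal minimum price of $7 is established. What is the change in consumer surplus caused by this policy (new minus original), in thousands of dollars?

-9

Rearranging supply gives Qs = 2P - 1. Without the control the market clears where 35 - 4P = 2P - 1, i.e. P* = 6 and Q* = 11.
The floor of 7 is above the equilibrium price 6, so it binds.
At P = 7: Qd = 35 - 4·7 = 7 and Qs = 2·7 - 1 = 13.
Consumer surplus without the control is ½ · (8.75 - 6) · 11 = 15.125.
With the floor, consumers buy 7 units at 7, so CS = ½ · (8.75 - 7) · 7 = 6.125.
Change in consumer surplus = 6.125 - 15.125 = -9.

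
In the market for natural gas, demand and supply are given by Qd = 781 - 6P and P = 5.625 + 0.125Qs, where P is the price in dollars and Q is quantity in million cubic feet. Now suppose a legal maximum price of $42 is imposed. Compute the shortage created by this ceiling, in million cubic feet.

Rearranging supply gives Qs = 8P - 45. Setting quantity demanded equal to quantity supplied, 781 - 6P = 8P - 45, gives P* = 59 and Q* = 427.
Since 42 < 59, the ceiling is binding.
At P = 42: Qd = 781 - 6·42 = 529 and Qs = 8·42 - 45 = 291.
Shortage = Qd - Qs = 529 - 291 = 238.

238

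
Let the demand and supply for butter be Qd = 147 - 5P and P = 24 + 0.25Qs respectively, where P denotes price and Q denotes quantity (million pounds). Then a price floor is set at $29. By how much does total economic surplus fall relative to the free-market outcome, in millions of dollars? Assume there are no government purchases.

Rearranging supply gives Qs = 4P - 96. Without the control the market clears where 147 - 5P = 4P - 96, i.e. P* = 27 and Q* = 12.
Since 29 > 27, the floor is binding.
At P = 29: Qd = 147 - 5·29 = 2 and Qs = 4·29 - 96 = 20.
Quantity traded falls to 2. At Q = 2 the demand price is (147 - 2)/5 = 29 and the supply price is (96 + 2)/4 = 24.5.
Deadweight loss = ½ · (29 - 24.5) · (12 - 2) = ½ · 4.5 · 10 = 22.5.

22.5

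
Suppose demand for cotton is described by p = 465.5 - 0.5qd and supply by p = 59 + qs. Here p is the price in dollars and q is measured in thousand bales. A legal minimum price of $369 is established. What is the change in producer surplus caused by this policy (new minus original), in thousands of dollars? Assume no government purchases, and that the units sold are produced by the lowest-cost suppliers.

Rearranging demand gives qd = 931 - 2p; rearranging supply gives qs = p - 59. Setting quantity demanded equal to quantity supplied, 931 - 2p = p - 59, gives p* = 330 and q* = 271.
Because the floor (369) lies above the market-clearing price, it is binding.
At p = 369: qd = 931 - 2·369 = 193 and qs = 369 - 59 = 310.
Producer surplus without the control is ½ · (330 - 59) · 271 = 36720.5.
With the floor, 193 units are sold at 369. The supply price at q = 193 is 252, so PS = ½ · [(369 - 59) + (369 - 252)] · 193 = 41205.5.
Change in producer surplus = 41205.5 - 36720.5 = 4485.

4485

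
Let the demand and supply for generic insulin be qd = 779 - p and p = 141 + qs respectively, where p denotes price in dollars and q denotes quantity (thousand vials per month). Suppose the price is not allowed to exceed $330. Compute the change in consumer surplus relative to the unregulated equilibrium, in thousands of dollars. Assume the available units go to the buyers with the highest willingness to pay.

Rearranging supply gives qs = p - 141. Setting quantity demanded equal to quantity supplied, 779 - p = p - 141, gives p* = 460 and q* = 319.
The ceiling of 330 is below the equilibrium price 460, so it binds.
At p = 330: qd = 779 - 330 = 449 and qs = 330 - 141 = 189.
Consumer surplus without the control is ½ · (779 - 460) · 319 = 50880.5.
With the ceiling, 189 units are sold at 330 (assume they go to the highest-value buyers). The demand price at q = 189 is 590, so CS = ½ · [(779 - 330) + (590 - 330)] · 189 = 67000.5.
Change in consumer surplus = 67000.5 - 50880.5 = 16120.

16120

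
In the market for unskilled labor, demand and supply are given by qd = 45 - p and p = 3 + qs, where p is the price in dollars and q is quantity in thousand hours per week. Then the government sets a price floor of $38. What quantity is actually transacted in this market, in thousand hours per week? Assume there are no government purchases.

Rearranging supply gives qs = p - 3. In a free market, 45 - p = p - 3 gives the equilibrium p* = 24, q* = 21.
The floor of 38 is above the equilibrium price 24, so it binds.
At p = 38: qd = 45 - 38 = 7 and qs = 38 - 3 = 35.
The quantity actually transacted is the short side, demand: 7.

7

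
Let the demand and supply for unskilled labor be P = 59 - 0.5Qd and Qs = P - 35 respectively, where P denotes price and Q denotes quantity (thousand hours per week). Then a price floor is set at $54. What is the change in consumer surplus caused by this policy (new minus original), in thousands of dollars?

-39

Rearranging demand gives Qd = 118 - 2P. Setting quantity demanded equal to quantity supplied, 118 - 2P = P - 35, gives P* = 51 and Q* = 16.
Because the floor (54) lies above the market-clearing price, it is binding.
At P = 54: Qd = 118 - 2·54 = 10 and Qs = 54 - 35 = 19.
Consumer surplus without the control is ½ · (59 - 51) · 16 = 64.
With the floor, consumers buy 10 units at 54, so CS = ½ · (59 - 54) · 10 = 25.
Change in consumer surplus = 25 - 64 = -39.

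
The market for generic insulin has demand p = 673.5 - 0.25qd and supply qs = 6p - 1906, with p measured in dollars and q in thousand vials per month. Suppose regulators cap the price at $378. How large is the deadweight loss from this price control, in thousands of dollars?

Rearranging demand gives qd = 2694 - 4p. Setting quantity demanded equal to quantity supplied, 2694 - 4p = 6p - 1906, gives p* = 460 and q* = 854.
The ceiling of 378 is below the equilibrium price 460, so it binds.
At p = 378: qd = 2694 - 4·378 = 1182 and qs = 6·378 - 1906 = 362.
Quantity traded falls to 362. At q = 362 the demand price is (2694 - 362)/4 = 583 and the supply price is (1906 + 362)/6 = 378.
Deadweight loss = ½ · (583 - 378) · (854 - 362) = ½ · 205 · 492 = 50430.

50430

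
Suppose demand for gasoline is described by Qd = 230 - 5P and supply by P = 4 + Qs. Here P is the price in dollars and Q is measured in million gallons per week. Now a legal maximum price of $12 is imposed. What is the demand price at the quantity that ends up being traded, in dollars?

44.4

Rearranging supply gives Qs = P - 4. Without the control the market clears where 230 - 5P = P - 4, i.e. P* = 39 and Q* = 35.
Because the ceiling (12) lies below the market-clearing price, it is binding.
At P = 12: Qd = 230 - 5·12 = 170 and Qs = 12 - 4 = 8.
Only 8 units reach the market. On the demand curve, the marginal buyer's willingness to pay at Q = 8 is (230 - 8)/5 = 44.4.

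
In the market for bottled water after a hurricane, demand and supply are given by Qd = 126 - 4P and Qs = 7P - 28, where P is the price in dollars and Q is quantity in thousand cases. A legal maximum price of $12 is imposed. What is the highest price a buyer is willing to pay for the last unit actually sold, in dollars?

In a free market, 126 - 4P = 7P - 28 gives the equilibrium P* = 14, Q* = 70.
The ceiling of 12 is below the equilibrium price 14, so it binds.
At P = 12: Qd = 126 - 4·12 = 78 and Qs = 7·12 - 28 = 56.
Only 56 units reach the market. On the demand curve, the marginal buyer's willingness to pay at Q = 56 is (126 - 56)/4 = 17.5.

17.5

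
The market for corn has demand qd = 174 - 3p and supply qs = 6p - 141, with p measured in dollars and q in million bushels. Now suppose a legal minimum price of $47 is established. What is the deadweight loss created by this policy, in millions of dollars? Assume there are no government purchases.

324

In a free market, 174 - 3p = 6p - 141 gives the equilibrium p* = 35, q* = 69.
Because the floor (47) lies above the market-clearing price, it is binding.
At p = 47: qd = 174 - 3·47 = 33 and qs = 6·47 - 141 = 141.
Quantity traded falls to 33. At q = 33 the demand price is (174 - 33)/3 = 47 and the supply price is (141 + 33)/6 = 29.
Deadweight loss = ½ · (47 - 29) · (69 - 33) = ½ · 18 · 36 = 324.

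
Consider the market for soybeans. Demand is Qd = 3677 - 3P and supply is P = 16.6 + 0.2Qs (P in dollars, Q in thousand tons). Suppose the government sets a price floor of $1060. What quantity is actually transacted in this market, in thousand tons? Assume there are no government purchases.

Rearranging supply gives Qs = 5P - 83. Equilibrium: 3677 - 3P = 5P - 83, so 3760 = 8P and P* = 470, Q* = 2267.
Because the floor (1060) lies above the market-clearing price, it is binding.
At P = 1060: Qd = 3677 - 3·1060 = 497 and Qs = 5·1060 - 83 = 5217.
The quantity actually transacted is the short side, demand: 497.

497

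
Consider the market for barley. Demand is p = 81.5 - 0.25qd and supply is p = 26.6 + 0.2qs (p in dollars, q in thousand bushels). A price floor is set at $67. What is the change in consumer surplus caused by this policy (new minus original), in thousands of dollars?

-1440

Rearranging demand gives qd = 326 - 4p; rearranging supply gives qs = 5p - 133. Without the control the market clears where 326 - 4p = 5p - 133, i.e. p* = 51 and q* = 122.
Because the floor (67) lies above the market-clearing price, it is binding.
At p = 67: qd = 326 - 4·67 = 58 and qs = 5·67 - 133 = 202.
Consumer surplus without the control is ½ · (81.5 - 51) · 122 = 1860.5.
With the floor, consumers buy 58 units at 67, so CS = ½ · (81.5 - 67) · 58 = 420.5.
Change in consumer surplus = 420.5 - 1860.5 = -1440.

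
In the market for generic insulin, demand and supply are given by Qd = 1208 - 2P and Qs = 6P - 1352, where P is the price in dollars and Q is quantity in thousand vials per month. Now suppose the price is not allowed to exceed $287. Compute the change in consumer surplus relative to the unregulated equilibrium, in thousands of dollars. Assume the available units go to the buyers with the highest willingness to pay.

Equilibrium: 1208 - 2P = 6P - 1352, so 2560 = 8P and P* = 320, Q* = 568.
Because the ceiling (287) lies below the market-clearing price, it is binding.
At P = 287: Qd = 1208 - 2·287 = 634 and Qs = 6·287 - 1352 = 370.
Consumer surplus without the control is ½ · (604 - 320) · 568 = 80656.
With the ceiling, 370 units are sold at 287 (assume they go to the highest-value buyers). The demand price at Q = 370 is 419, so CS = ½ · [(604 - 287) + (419 - 287)] · 370 = 83065.
Change in consumer surplus = 83065 - 80656 = 2409.

2409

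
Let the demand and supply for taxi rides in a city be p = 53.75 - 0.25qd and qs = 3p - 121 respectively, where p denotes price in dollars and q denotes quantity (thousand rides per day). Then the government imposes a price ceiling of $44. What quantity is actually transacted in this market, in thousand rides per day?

11

Rearranging demand gives qd = 215 - 4p. Without the control the market clears where 215 - 4p = 3p - 121, i.e. p* = 48 and q* = 23.
The ceiling of 44 is below the equilibrium price 48, so it binds.
At p = 44: qd = 215 - 4·44 = 39 and qs = 3·44 - 121 = 11.
The quantity actually transacted is the short side, supply: 11.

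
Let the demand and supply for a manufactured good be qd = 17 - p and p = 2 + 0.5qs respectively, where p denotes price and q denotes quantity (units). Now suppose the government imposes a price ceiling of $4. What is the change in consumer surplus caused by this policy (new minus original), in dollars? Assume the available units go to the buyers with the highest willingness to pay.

-6

Rearranging supply gives qs = 2p - 4. In a free market, 17 - p = 2p - 4 gives the equilibrium p* = 7, q* = 10.
Because the ceiling (4) lies below the market-clearing price, it is binding.
At p = 4: qd = 17 - 4 = 13 and qs = 2·4 - 4 = 4.
Consumer surplus without the control is ½ · (17 - 7) · 10 = 50.
With the ceiling, 4 units are sold at 4 (assume they go to the highest-value buyers). The demand price at q = 4 is 13, so CS = ½ · [(17 - 4) + (13 - 4)] · 4 = 44.
Change in consumer surplus = 44 - 50 = -6.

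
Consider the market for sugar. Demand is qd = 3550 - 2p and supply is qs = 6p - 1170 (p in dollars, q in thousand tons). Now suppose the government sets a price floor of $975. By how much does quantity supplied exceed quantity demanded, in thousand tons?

3080

In a free market, 3550 - 2p = 6p - 1170 gives the equilibrium p* = 590, q* = 2370.
Since 975 > 590, the floor is binding.
At p = 975: qd = 3550 - 2·975 = 1600 and qs = 6·975 - 1170 = 4680.
Surplus = qs - qd = 4680 - 1600 = 3080.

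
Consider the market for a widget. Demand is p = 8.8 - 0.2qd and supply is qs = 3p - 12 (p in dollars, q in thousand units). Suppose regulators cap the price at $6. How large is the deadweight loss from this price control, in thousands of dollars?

Rearranging demand gives qd = 44 - 5p. Without the control the market clears where 44 - 5p = 3p - 12, i.e. p* = 7 and q* = 9.
Because the ceiling (6) lies below the market-clearing price, it is binding.
At p = 6: qd = 44 - 5·6 = 14 and qs = 3·6 - 12 = 6.
Quantity traded falls to 6. At q = 6 the demand price is (44 - 6)/5 = 7.6 and the supply price is (12 + 6)/3 = 6.
Deadweight loss = ½ · (7.6 - 6) · (9 - 6) = ½ · 1.6 · 3 = 2.4.

2.4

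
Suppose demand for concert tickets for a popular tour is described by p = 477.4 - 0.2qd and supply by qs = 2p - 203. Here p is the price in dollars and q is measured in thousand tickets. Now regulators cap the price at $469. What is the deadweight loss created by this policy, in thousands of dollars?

0

Rearranging demand gives qd = 2387 - 5p. Equilibrium: 2387 - 5p = 2p - 203, so 2590 = 7p and p* = 370, q* = 537.
Since 469 is above p* = 370, the ceiling does not bind and the free-market outcome prevails.
Since the control does not bind, no trades are prevented and deadweight loss is zero.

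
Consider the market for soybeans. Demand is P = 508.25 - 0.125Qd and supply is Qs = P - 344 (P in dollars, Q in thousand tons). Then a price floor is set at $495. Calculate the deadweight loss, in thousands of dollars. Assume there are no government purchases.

Rearranging demand gives Qd = 4066 - 8P. Without the control the market clears where 4066 - 8P = P - 344, i.e. P* = 490 and Q* = 146.
The floor of 495 is above the equilibrium price 490, so it binds.
At P = 495: Qd = 4066 - 8·495 = 106 and Qs = 495 - 344 = 151.
Quantity traded falls to 106. At Q = 106 the demand price is (4066 - 106)/8 = 495 and the supply price is 344 + 106 = 450.
Deadweight loss = ½ · (495 - 450) · (146 - 106) = ½ · 45 · 40 = 900.

900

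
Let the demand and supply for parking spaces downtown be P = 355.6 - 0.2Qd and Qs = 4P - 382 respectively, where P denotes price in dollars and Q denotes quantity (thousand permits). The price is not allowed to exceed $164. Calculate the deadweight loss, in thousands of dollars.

20793.6

Rearranging demand gives Qd = 1778 - 5P. In a free market, 1778 - 5P = 4P - 382 gives the equilibrium P* = 240, Q* = 578.
Because the ceiling (164) lies below the market-clearing price, it is binding.
At P = 164: Qd = 1778 - 5·164 = 958 and Qs = 4·164 - 382 = 274.
Quantity traded falls to 274. At Q = 274 the demand price is (1778 - 274)/5 = 300.8 and the supply price is (382 + 274)/4 = 164.
Deadweight loss = ½ · (300.8 - 164) · (578 - 274) = ½ · 136.8 · 304 = 20793.6.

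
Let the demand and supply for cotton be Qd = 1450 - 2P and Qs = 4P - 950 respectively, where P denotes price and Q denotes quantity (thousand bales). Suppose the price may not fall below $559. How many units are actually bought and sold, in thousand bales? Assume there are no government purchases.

332

Without the control the market clears where 1450 - 2P = 4P - 950, i.e. P* = 400 and Q* = 650.
The floor of 559 is above the equilibrium price 400, so it binds.
At P = 559: Qd = 1450 - 2·559 = 332 and Qs = 4·559 - 950 = 1286.
The quantity actually transacted is the short side, demand: 332.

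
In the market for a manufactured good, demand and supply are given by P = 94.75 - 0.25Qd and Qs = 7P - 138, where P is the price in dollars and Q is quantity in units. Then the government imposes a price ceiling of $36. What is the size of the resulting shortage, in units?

Rearranging demand gives Qd = 379 - 4P. Without the control the market clears where 379 - 4P = 7P - 138, i.e. P* = 47 and Q* = 191.
The ceiling of 36 is below the equilibrium price 47, so it binds.
At P = 36: Qd = 379 - 4·36 = 235 and Qs = 7·36 - 138 = 114.
Shortage = Qd - Qs = 235 - 114 = 121.

121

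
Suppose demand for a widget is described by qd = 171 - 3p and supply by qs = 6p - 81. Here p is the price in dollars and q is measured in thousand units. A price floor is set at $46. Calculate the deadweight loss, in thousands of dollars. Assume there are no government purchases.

729

Without the control the market clears where 171 - 3p = 6p - 81, i.e. p* = 28 and q* = 87.
The floor of 46 is above the equilibrium price 28, so it binds.
At p = 46: qd = 171 - 3·46 = 33 and qs = 6·46 - 81 = 195.
Quantity traded falls to 33. At q = 33 the demand price is (171 - 33)/3 = 46 and the supply price is (81 + 33)/6 = 19.
Deadweight loss = ½ · (46 - 19) · (87 - 33) = ½ · 27 · 54 = 729.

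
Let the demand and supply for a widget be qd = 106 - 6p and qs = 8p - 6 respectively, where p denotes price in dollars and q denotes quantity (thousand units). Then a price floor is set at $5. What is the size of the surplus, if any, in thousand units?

0

Without the control the market clears where 106 - 6p = 8p - 6, i.e. p* = 8 and q* = 58.
The floor of 5 is below the equilibrium price 8, so it is not binding; the market clears at p* = 8, q* = 58.
Since the control does not bind, there is no surplus.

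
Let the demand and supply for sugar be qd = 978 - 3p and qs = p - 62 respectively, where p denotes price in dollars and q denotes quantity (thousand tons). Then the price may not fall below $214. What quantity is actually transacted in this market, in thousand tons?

Setting quantity demanded equal to quantity supplied, 978 - 3p = p - 62, gives p* = 260 and q* = 198.
The floor of 214 is below the equilibrium price 260, so it is not binding; the market clears at p* = 260, q* = 198.

198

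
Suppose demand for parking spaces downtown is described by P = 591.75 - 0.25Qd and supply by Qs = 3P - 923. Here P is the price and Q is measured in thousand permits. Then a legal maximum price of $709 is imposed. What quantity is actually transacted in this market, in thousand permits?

487

Rearranging demand gives Qd = 2367 - 4P. Without the control the market clears where 2367 - 4P = 3P - 923, i.e. P* = 470 and Q* = 487.
The ceiling of 709 is above the equilibrium price 470, so it is not binding; the market clears at P* = 470, Q* = 487.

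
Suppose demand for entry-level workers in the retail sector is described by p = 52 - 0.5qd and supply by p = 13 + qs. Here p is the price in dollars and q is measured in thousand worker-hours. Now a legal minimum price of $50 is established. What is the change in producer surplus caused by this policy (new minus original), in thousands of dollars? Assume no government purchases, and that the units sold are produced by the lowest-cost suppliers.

Rearranging demand gives qd = 104 - 2p; rearranging supply gives qs = p - 13. In a free market, 104 - 2p = p - 13 gives the equilibrium p* = 39, q* = 26.
Since 50 > 39, the floor is binding.
At p = 50: qd = 104 - 2·50 = 4 and qs = 50 - 13 = 37.
Producer surplus without the control is ½ · (39 - 13) · 26 = 338.
With the floor, 4 units are sold at 50. The supply price at q = 4 is 17, so PS = ½ · [(50 - 13) + (50 - 17)] · 4 = 140.
Change in producer surplus = 140 - 338 = -198.

-198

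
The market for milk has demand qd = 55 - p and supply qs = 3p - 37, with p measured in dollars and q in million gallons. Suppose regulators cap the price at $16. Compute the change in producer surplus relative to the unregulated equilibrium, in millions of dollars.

-150.5

In a free market, 55 - p = 3p - 37 gives the equilibrium p* = 23, q* = 32.
The ceiling of 16 is below the equilibrium price 23, so it binds.
At p = 16: qd = 55 - 16 = 39 and qs = 3·16 - 37 = 11.
Producer surplus without the control is ½ · (23 - 37/3) · 32 = 512/3.
With the ceiling, producers sell 11 units at 16, so PS = ½ · (16 - 37/3) · 11 = 121/6.
Change in producer surplus = 121/6 - 512/3 = -150.5.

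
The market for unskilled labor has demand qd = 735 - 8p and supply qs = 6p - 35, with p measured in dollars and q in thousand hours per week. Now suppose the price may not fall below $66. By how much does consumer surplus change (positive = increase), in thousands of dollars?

Without the control the market clears where 735 - 8p = 6p - 35, i.e. p* = 55 and q* = 295.
Since 66 > 55, the floor is binding.
At p = 66: qd = 735 - 8·66 = 207 and qs = 6·66 - 35 = 361.
Consumer surplus without the control is ½ · (91.875 - 55) · 295 = 5439.0625.
With the floor, consumers buy 207 units at 66, so CS = ½ · (91.875 - 66) · 207 = 2678.0625.
Change in consumer surplus = 2678.0625 - 5439.0625 = -2761.

-2761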